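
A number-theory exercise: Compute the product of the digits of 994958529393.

850305600

9×9×4×9×5×8×5×2×9×3×9×3 = 850305600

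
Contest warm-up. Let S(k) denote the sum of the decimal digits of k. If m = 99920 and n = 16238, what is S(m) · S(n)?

S(99920) = 9+9+9+2+0 = 29.
S(16238) = 1+6+2+3+8 = 20.
29 · 20 = 580.

580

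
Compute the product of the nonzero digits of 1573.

1×5×7×3 = 105

105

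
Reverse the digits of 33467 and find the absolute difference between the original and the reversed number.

42966

Reverse of 33467 is 76433.
|33467 − 76433| = 42966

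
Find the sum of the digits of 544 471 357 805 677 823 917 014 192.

120

5+4+4+4+7+1+3+5+7+8+0+5+6+7+7+8+2+3+9+1+7+0+1+4+1+9+2 = 120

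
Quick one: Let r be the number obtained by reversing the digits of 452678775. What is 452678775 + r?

1030555029

Reverse of 452678775 is 577876254.
452678775 + 577876254 = 1030555029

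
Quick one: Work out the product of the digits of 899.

8×9×9 = 648

648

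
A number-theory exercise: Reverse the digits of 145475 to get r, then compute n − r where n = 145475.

-429066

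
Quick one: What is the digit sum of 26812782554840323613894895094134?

2+6+8+1+2+7+8+2+5+5+4+8+4+0+3+2+3+6+1+3+8+9+4+8+9+5+0+9+4+1+3+4 = 144

144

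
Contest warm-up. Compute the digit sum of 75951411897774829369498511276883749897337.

7+5+9+5+1+4+1+1+8+9+7+7+7+4+8+2+9+3+6+9+4+9+8+5+1+1+2+7+6+8+8+3+7+4+9+8+9+7+3+3+7 = 231

231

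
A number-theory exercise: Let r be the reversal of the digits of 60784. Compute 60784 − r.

Reverse of 60784 is 48706.
60784 − 48706 = 12078

12078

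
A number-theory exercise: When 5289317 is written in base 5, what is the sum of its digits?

5289317 in base 5 is 2323224232.
Digit sum: 2+3+2+3+2+2+4+2+3+2 = 25.

25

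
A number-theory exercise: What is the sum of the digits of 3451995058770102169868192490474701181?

162

3+4+5+1+9+9+5+0+5+8+7+7+0+1+0+2+1+6+9+8+6+8+1+9+2+4+9+0+4+7+4+7+0+1+1+8+1 = 162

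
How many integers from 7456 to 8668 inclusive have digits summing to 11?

10

The integers in [7456, 8668] that have digits summing to 11: 8003, 8012, 8021, 8030, 8102, 8111, 8120, 8201, 8210, 8300.
10 qualify.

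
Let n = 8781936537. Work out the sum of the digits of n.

8+7+8+1+9+3+6+5+3+7 = 57

57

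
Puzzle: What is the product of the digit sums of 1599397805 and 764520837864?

S(1599397805) = 1+5+9+9+3+9+7+8+0+5 = 56.
S(764520837864) = 7+6+4+5+2+0+8+3+7+8+6+4 = 60.
56 · 60 = 3360.

3360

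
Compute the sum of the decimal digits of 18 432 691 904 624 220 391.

76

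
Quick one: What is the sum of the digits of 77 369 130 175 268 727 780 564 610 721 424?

7+7+3+6+9+1+3+0+1+7+5+2+6+8+7+2+7+7+8+0+5+6+4+6+1+0+7+2+1+4+2+4 = 138

138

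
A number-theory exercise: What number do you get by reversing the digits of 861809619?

Reversing 861809619 gives 916908168.

916908168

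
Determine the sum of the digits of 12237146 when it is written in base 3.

12237146 in base 3 is 212000201012122.
Digit sum: 2+1+2+0+0+0+2+0+1+0+1+2+1+2+2 = 16.

16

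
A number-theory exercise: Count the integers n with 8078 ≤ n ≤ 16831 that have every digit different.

The integers in [8078, 16831] that have every digit different: 8079, 8091, 8092, 8093, 8094, 8095, …, 16829, 16830.
2905 qualify.

2905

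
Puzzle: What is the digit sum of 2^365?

2^365 = 75153362648762663292463379097258784876021841565066235862633311089030688803667470190838367948312598497021919232
Sum of its 110 digits: 509.

509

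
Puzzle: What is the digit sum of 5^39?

5^39 = 1818989403545856475830078125
Sum of its 28 digits: 134.

134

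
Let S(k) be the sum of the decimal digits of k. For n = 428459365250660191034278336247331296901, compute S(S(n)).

First digit sum: 159.
1+5+9 = 15.

15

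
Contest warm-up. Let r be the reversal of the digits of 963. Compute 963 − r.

594

Reverse of 963 is 369.
963 − 369 = 594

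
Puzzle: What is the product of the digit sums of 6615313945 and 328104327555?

S(6615313945) = 6+6+1+5+3+1+3+9+4+5 = 43.
S(328104327555) = 3+2+8+1+0+4+3+2+7+5+5+5 = 45.
43 · 45 = 1935.

1935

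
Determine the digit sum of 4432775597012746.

4+4+3+2+7+7+5+5+9+7+0+1+2+7+4+6 = 73

73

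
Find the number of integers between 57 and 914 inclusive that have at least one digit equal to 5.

241

The integers in [57, 914] that have at least one digit equal to 5: 57, 58, 59, 65, 75, 85, …, 895, 905.
241 qualify.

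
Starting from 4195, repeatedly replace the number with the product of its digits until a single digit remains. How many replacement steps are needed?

2

4195 → 180 → 0 (2 steps)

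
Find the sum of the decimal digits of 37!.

37! = 13763753091226345046315979581580902400000000
Sum of its 44 digits: 153.

153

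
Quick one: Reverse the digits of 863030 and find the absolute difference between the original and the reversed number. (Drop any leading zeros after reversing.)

Reverse of 863030 is 30368.
|863030 − 30368| = 832662

832662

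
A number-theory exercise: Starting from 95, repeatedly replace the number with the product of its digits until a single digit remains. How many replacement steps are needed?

95 → 45 → 20 → 0 (3 steps)

3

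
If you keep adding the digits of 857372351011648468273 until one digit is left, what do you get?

1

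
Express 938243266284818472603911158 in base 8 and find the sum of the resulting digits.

103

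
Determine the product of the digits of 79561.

7×9×5×6×1 = 1890

1890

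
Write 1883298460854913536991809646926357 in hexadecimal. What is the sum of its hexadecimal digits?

207

1883298460854913536991809646926357 in base 16 is 5CDA9186785B33088BE96EB09A15.
Digit sum: 5+12+13+10+9+1+8+6+7+8+5+11+3+3+0+8+8+11+14+9+6+14+11+0+9+10+1+5 = 207.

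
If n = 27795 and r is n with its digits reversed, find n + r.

Reverse of 27795 is 59772.
27795 + 59772 = 87567

87567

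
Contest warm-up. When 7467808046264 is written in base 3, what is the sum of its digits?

40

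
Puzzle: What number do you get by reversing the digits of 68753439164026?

62046193435786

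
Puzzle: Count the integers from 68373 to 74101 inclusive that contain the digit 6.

The integers in [68373, 74101] that contain the digit 6: 68373, 68374, 68375, 68376, 68377, 68378, …, 74086, 74096.
2730 qualify.

2730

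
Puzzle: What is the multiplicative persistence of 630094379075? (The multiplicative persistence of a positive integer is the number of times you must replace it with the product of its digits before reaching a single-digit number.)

630094379075 → 0 (1 step)

1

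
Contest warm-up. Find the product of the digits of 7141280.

7×1×4×1×2×8×0 = 0

0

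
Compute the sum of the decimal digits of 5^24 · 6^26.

5^24 · 6^26 = 10167463313316000000000000000000000000
Sum of its 38 digits: 45.

45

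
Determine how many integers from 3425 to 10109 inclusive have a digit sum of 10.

101

The integers in [3425, 10109] that have a digit sum of 10: 3430, 3502, 3511, 3520, 3601, 3610, …, 10090, 10108.
101 qualify.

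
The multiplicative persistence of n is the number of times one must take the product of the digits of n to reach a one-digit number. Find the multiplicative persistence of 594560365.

1

594560365 → 0 (1 step)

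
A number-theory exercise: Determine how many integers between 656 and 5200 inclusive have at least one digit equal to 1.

1993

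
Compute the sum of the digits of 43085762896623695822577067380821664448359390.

4+3+0+8+5+7+6+2+8+9+6+6+2+3+6+9+5+8+2+2+5+7+7+0+6+7+3+8+0+8+2+1+6+6+4+4+4+8+3+5+9+3+9+0 = 216

216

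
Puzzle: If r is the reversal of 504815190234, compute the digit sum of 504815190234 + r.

66

Reversal of 504815190234 is 432091518405; 504815190234 + 432091518405 = 936906708639.
Digit sum of 936906708639: 9+3+6+9+0+6+7+0+8+6+3+9 = 66.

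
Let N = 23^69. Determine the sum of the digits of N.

440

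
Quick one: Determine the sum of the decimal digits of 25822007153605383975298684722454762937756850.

207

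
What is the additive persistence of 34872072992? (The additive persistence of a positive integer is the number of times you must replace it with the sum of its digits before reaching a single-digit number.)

2

34872072992 → 53 → 8 (2 steps)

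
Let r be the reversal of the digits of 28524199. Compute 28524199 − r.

-70618383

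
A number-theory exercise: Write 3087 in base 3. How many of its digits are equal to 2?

1

3087 in base 3 is 11020100.
The digit 2 appears 1 time.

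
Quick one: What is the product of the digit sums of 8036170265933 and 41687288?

S(8036170265933) = 8+0+3+6+1+7+0+2+6+5+9+3+3 = 53.
S(41687288) = 4+1+6+8+7+2+8+8 = 44.
53 · 44 = 2332.

2332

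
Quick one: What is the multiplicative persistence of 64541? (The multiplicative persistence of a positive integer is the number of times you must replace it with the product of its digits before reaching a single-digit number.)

64541 → 480 → 0 (2 steps)

2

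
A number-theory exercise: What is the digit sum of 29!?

29! = 8841761993739701954543616000000
Sum of its 31 digits: 126.

126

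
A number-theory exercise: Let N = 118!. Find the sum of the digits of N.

756

118! = 468452584975429065657431236280838416439267950499862031533310318788629800927518416622330123618486343228862579684398745837012213486653229822121742374957258403779058860032000000000000000000000000000
Sum of its 195 digits: 756.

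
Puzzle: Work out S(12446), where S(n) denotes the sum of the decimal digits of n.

17

1+2+4+4+6 = 17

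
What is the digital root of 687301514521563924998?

6+8+7+3+0+1+5+1+4+5+2+1+5+6+3+9+2+4+9+9+8 = 98
9+8 = 17
1+7 = 8

8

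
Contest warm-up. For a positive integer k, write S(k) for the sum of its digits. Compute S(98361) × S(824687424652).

1566

S(98361) = 9+8+3+6+1 = 27.
S(824687424652) = 8+2+4+6+8+7+4+2+4+6+5+2 = 58.
27 · 58 = 1566.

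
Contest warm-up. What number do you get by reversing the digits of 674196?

Reversing 674196 gives 691476.

691476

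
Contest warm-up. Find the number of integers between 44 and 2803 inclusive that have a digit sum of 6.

The integers in [44, 2803] that have a digit sum of 6: 51, 60, 105, 114, 123, 132, …, 2310, 2400.
59 qualify.

59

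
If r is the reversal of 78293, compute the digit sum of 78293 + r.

Reversal of 78293 is 39287; 78293 + 39287 = 117580.
Digit sum of 117580: 1+1+7+5+8+0 = 22.

22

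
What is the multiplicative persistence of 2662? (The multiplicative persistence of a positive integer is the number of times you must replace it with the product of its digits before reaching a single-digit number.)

2662 → 144 → 16 → 6 (3 steps)

3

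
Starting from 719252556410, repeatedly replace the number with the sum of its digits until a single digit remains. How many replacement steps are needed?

719252556410 → 47 → 11 → 2 (3 steps)

3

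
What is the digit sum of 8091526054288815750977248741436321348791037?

8+0+9+1+5+2+6+0+5+4+2+8+8+8+1+5+7+5+0+9+7+7+2+4+8+7+4+1+4+3+6+3+2+1+3+4+8+7+9+1+0+3+7 = 194

194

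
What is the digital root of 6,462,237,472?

6+4+6+2+2+3+7+4+7+2 = 43
4+3 = 7

7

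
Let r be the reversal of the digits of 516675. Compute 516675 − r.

Reverse of 516675 is 576615.
516675 − 576615 = -59940

-59940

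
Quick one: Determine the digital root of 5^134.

7

The digital root of n equals n mod 9 (or 9 when 9 | n), so we need 5^134 mod 9.
5^134 ≡ 7 (mod 9), so the digital root is 7.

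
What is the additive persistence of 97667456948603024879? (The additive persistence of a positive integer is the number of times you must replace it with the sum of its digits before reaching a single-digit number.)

2

97667456948603024879 → 110 → 2 (2 steps)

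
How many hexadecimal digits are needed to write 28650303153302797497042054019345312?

28650303153302797497042054019345312 in base 16 is 58491AA502DCF8FD3F1D47054EBA0, which has 29 digits.

29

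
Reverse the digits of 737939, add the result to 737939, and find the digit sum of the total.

40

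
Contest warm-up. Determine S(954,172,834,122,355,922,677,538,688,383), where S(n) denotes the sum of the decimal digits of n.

9+5+4+1+7+2+8+3+4+1+2+2+3+5+5+9+2+2+6+7+7+5+3+8+6+8+8+3+8+3 = 146

146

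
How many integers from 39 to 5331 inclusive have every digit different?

The integers in [39, 5331] that have every digit different: 39, 40, 41, 42, 43, 45, …, 5328, 5329.
2908 qualify.

2908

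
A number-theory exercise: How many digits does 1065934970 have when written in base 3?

19

1065934970 in base 3 is 2202021202002212222, which has 19 digits.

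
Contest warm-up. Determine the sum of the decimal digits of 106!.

639

106! = 114628056373470835453434738414834942870388487424139673389282723476762012382449946252660360871841673476016298287096435143747350528228224302506311680000000000000000000000000
Sum of its 171 digits: 639.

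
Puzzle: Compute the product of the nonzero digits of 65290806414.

414720

6×5×2×9×8×6×4×1×4 = 414720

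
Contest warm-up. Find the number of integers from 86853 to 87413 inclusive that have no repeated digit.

The integers in [86853, 87413] that have no repeated digit: 86901, 86902, 86903, 86904, 86905, 86907, …, 87412, 87413.
219 qualify.

219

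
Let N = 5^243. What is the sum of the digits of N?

5^243 = 70747492803333690371164994460060873286582274985462017106114178827621104051506602458902589468444985151984003432006858044186583850572447307314405406941659748554229736328125
Sum of its 170 digits: 728.

728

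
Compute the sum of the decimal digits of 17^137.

746

17^137 = 3728225982844363781861724425971421229162457931028002814263570949119583604823620976232351255290005466648976059071292113794375721986638323744243939139560361849062298463377
Sum of its 169 digits: 746.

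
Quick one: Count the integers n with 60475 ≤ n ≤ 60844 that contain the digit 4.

91

The integers in [60475, 60844] that contain the digit 4: 60475, 60476, 60477, 60478, 60479, 60480, …, 60843, 60844.
91 qualify.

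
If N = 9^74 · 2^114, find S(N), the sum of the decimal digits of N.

531

9^74 · 2^114 = 853817799351977717859067969816472553446524733683456090389009542139737622888498311725011458775987334938624
Sum of its 105 digits: 531.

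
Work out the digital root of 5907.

3

5+9+0+7 = 21
2+1 = 3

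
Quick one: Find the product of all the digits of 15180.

0

1×5×1×8×0 = 0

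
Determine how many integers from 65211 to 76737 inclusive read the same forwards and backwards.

115

The integers in [65211, 76737] that read the same forwards and backwards: 65256, 65356, 65456, 65556, 65656, 65756, …, 76567, 76667.
115 qualify.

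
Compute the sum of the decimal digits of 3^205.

3^205 = 64544199296837568949323861254694449319503728994774862521821715702599475289016430467635481867692243
Sum of its 98 digits: 486.

486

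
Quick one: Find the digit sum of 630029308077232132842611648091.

108

6+3+0+0+2+9+3+0+8+0+7+7+2+3+2+1+3+2+8+4+2+6+1+1+6+4+8+0+9+1 = 108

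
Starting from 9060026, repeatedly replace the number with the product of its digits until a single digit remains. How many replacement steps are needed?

1

9060026 → 0 (1 step)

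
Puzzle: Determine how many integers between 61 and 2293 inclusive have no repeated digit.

1299

The integers in [61, 2293] that have no repeated digit: 61, 62, 63, 64, 65, 67, …, 2197, 2198.
1299 qualify.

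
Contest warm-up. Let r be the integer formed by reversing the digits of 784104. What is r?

Reversing 784104 gives 401487.

401487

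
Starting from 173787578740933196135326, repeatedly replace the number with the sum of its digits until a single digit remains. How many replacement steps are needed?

2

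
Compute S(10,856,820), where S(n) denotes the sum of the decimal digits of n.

30

1+0+8+5+6+8+2+0 = 30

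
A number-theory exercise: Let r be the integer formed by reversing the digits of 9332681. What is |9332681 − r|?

7470342

Reverse of 9332681 is 1862339.
|9332681 − 1862339| = 7470342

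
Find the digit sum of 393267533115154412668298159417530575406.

166

3+9+3+2+6+7+5+3+3+1+1+5+1+5+4+4+1+2+6+6+8+2+9+8+1+5+9+4+1+7+5+3+0+5+7+5+4+0+6 = 166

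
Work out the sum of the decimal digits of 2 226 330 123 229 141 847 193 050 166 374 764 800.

132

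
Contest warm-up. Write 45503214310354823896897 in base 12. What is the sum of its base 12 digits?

45503214310354823896897 in base 12 is BA51936B6BB66153A9801.
Digit sum: 11+10+5+1+9+3+6+11+6+11+11+6+6+1+5+3+10+9+8+0+1 = 133.

133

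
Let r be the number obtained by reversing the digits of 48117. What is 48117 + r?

119301

Reverse of 48117 is 71184.
48117 + 71184 = 119301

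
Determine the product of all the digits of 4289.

4×2×8×9 = 576

576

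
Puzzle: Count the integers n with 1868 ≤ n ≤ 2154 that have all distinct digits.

151

The integers in [1868, 2154] that have all distinct digits: 1869, 1870, 1872, 1873, 1874, 1875, …, 2153, 2154.
151 qualify.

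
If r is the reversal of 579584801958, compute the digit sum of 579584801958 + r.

66

Reversal of 579584801958 is 859108485975; 579584801958 + 859108485975 = 1438693287933.
Digit sum of 1438693287933: 1+4+3+8+6+9+3+2+8+7+9+3+3 = 66.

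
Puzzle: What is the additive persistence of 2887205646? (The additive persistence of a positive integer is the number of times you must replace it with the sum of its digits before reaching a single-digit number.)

2887205646 → 48 → 12 → 3 (3 steps)

3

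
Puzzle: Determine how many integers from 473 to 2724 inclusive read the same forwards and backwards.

70

The integers in [473, 2724] that read the same forwards and backwards: 474, 484, 494, 505, 515, 525, …, 2552, 2662.
70 qualify.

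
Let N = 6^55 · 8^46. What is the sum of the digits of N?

342

6^55 · 8^46 = 2190070890324371062069424948441623065191109344820748575494981359505010015864612716544
Sum of its 85 digits: 342.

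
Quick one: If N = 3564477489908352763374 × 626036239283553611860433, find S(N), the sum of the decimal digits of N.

3564477489908352763374 × 626036239283553611860433 = 2231492082793106085326639455576839936762180942
Sum of its 46 digits: 210.

210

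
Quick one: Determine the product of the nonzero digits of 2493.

216

2×4×9×3 = 216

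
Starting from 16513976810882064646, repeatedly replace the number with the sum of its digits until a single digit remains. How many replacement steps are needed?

16513976810882064646 → 91 → 10 → 1 (3 steps)

3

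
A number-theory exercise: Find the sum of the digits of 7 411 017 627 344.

7+4+1+1+0+1+7+6+2+7+3+4+4 = 47

47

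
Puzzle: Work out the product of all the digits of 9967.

9×9×6×7 = 3402

3402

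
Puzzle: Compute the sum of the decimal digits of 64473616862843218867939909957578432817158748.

238

6+4+4+7+3+6+1+6+8+6+2+8+4+3+2+1+8+8+6+7+9+3+9+9+0+9+9+5+7+5+7+8+4+3+2+8+1+7+1+5+8+7+4+8 = 238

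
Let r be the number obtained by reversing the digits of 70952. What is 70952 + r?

96859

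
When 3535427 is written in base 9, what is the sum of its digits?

3535427 in base 9 is 6577622.
Digit sum: 6+5+7+7+6+2+2 = 35.

35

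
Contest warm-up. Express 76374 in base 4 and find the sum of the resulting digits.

12

76374 in base 4 is 102221112.
Digit sum: 1+0+2+2+2+1+1+1+2 = 12.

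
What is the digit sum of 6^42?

6^42 = 481229803398374426442198455156736
Sum of its 33 digits: 153.

153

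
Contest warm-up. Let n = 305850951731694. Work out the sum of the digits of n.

66

3+0+5+8+5+0+9+5+1+7+3+1+6+9+4 = 66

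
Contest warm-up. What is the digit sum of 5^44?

5^44 = 5684341886080801486968994140625
Sum of its 31 digits: 151.

151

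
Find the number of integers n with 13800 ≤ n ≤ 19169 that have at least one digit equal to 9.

The integers in [13800, 19169] that have at least one digit equal to 9: 13809, 13819, 13829, 13839, 13849, 13859, …, 19168, 19169.
1644 qualify.

1644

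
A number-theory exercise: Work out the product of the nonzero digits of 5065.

5×6×5 = 150

150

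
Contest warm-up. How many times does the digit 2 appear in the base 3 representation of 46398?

3

46398 in base 3 is 2100122110.
The digit 2 appears 3 times.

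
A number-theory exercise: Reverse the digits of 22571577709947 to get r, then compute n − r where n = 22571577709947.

-52419199807575

Reverse of 22571577709947 is 74990777517522.
22571577709947 − 74990777517522 = -52419199807575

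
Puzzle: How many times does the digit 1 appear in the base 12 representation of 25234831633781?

1

25234831633781 in base 12 is 29B681A080985.
The digit 1 appears 1 time.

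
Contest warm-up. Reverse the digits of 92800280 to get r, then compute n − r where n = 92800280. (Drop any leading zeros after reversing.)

84599451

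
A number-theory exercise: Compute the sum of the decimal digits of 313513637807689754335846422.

3+1+3+5+1+3+6+3+7+8+0+7+6+8+9+7+5+4+3+3+5+8+4+6+4+2+2 = 123

123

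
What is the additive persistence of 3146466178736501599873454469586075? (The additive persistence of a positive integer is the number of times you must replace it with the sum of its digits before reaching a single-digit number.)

3

3146466178736501599873454469586075 → 172 → 10 → 1 (3 steps)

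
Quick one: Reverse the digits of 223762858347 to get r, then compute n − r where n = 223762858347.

Reverse of 223762858347 is 743858267322.
223762858347 − 743858267322 = -520095408975

-520095408975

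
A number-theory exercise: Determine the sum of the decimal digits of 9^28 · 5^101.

405

9^28 · 5^101 = 20642424376761876419043430674490581016062886832370751604044667448789596164715476334095001220703125
Sum of its 98 digits: 405.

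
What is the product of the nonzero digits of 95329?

9×5×3×2×9 = 2430

2430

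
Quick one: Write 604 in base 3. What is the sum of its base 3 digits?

6

604 in base 3 is 211101.
Digit sum: 2+1+1+1+0+1 = 6.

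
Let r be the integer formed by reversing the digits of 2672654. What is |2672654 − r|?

1890108

Reverse of 2672654 is 4562762.
|2672654 − 4562762| = 1890108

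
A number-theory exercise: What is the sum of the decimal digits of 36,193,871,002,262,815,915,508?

3+6+1+9+3+8+7+1+0+0+2+2+6+2+8+1+5+9+1+5+5+0+8 = 92

92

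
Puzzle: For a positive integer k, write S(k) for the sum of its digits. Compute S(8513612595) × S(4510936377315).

S(8513612595) = 8+5+1+3+6+1+2+5+9+5 = 45.
S(4510936377315) = 4+5+1+0+9+3+6+3+7+7+3+1+5 = 54.
45 · 54 = 2430.

2430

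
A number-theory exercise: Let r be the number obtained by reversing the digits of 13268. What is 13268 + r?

99499

Reverse of 13268 is 86231.
13268 + 86231 = 99499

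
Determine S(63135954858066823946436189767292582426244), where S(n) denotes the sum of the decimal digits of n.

202

6+3+1+3+5+9+5+4+8+5+8+0+6+6+8+2+3+9+4+6+4+3+6+1+8+9+7+6+7+2+9+2+5+8+2+4+2+6+2+4+4 = 202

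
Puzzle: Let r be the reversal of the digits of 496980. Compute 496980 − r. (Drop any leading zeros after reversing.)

407286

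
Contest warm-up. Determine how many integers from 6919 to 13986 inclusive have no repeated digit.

The integers in [6919, 13986] that have no repeated digit: 6920, 6921, 6923, 6924, 6925, 6927, …, 13985, 13986.
2561 qualify.

2561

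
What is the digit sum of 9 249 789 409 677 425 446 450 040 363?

9+2+4+9+7+8+9+4+0+9+6+7+7+4+2+5+4+4+6+4+5+0+0+4+0+3+6+3 = 131

131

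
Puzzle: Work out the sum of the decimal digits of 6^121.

450

6^121 = 14331818396160659865344412250308798484976574959068545045852379196157177795134806700610715385856
Sum of its 95 digits: 450.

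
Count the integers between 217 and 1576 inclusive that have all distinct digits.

The integers in [217, 1576] that have all distinct digits: 217, 218, 219, 230, 231, 234, …, 1574, 1576.
827 qualify.

827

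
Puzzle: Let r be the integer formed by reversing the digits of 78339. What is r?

Reversing 78339 gives 93387.

93387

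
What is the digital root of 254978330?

2+5+4+9+7+8+3+3+0 = 41
4+1 = 5
(Equivalently, 254978330 mod 9 = 5.)

5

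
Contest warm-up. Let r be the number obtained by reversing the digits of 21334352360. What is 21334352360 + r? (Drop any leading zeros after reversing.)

Reverse of 21334352360 is 6325343312.
21334352360 + 6325343312 = 27659695672

27659695672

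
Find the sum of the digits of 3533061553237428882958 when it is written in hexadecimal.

133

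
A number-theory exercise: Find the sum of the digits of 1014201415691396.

53

1+0+1+4+2+0+1+4+1+5+6+9+1+3+9+6 = 53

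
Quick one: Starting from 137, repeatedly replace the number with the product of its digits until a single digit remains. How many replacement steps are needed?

137 → 21 → 2 (2 steps)

2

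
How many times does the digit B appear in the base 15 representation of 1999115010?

1

1999115010 in base 15 is BA78A590.
The digit B appears 1 time.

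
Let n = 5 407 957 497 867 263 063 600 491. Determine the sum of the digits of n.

118

5+4+0+7+9+5+7+4+9+7+8+6+7+2+6+3+0+6+3+6+0+0+4+9+1 = 118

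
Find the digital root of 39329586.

3+9+3+2+9+5+8+6 = 45
4+5 = 9

9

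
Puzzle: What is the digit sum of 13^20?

115

13^20 = 19004963774880799438801
Sum of its 23 digits: 115.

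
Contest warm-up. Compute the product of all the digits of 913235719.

51030

9×1×3×2×3×5×7×1×9 = 51030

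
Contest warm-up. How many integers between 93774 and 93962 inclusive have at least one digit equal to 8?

118

The integers in [93774, 93962] that have at least one digit equal to 8: 93778, 93780, 93781, 93782, 93783, 93784, …, 93948, 93958.
118 qualify.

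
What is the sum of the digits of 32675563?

3+2+6+7+5+5+6+3 = 37

37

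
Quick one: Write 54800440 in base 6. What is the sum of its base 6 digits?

30

54800440 in base 6 is 5234321424.
Digit sum: 5+2+3+4+3+2+1+4+2+4 = 30.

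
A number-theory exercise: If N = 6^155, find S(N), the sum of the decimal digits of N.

6^155 = 4106235085356176790881933410001953374457349698379717405707288768610021327226311378205681072732760890756998910318294859776
Sum of its 121 digits: 549.

549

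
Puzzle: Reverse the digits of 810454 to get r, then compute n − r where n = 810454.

356436

Reverse of 810454 is 454018.
810454 − 454018 = 356436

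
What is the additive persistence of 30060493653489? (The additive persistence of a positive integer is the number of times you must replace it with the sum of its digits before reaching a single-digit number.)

2

30060493653489 → 60 → 6 (2 steps)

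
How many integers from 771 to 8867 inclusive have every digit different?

4136

The integers in [771, 8867] that have every digit different: 780, 781, 782, 783, 784, 785, …, 8795, 8796.
4136 qualify.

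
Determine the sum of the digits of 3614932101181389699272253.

3+6+1+4+9+3+2+1+0+1+1+8+1+3+8+9+6+9+9+2+7+2+2+5+3 = 105

105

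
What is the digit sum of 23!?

23! = 25852016738884976640000
Sum of its 23 digits: 99.

99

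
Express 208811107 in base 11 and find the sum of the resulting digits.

57

208811107 in base 11 is A796096A.
Digit sum: 10+7+9+6+0+9+6+10 = 57.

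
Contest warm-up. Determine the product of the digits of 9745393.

9×7×4×5×3×9×3 = 102060

102060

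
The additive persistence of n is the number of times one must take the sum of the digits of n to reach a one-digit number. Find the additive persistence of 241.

241 → 7 (1 step)

1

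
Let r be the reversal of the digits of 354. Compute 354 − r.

Reverse of 354 is 453.
354 − 453 = -99

-99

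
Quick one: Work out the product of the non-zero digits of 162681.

576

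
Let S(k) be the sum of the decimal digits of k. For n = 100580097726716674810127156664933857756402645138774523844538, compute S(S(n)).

17

First digit sum: 269.
2+6+9 = 17.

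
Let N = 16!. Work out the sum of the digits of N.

16! = 20922789888000
Sum of its 14 digits: 63.

63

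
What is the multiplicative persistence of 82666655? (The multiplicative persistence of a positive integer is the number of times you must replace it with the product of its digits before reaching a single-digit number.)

82666655 → 518400 → 0 (2 steps)

2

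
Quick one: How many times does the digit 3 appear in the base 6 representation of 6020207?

3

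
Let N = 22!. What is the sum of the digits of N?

72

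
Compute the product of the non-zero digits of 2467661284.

2×4×6×7×6×6×1×2×8×4 = 774144

774144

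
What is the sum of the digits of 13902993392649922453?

1+3+9+0+2+9+9+3+3+9+2+6+4+9+9+2+2+4+5+3 = 94

94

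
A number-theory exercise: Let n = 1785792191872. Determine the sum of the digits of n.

1+7+8+5+7+9+2+1+9+1+8+7+2 = 67

67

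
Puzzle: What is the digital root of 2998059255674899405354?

1

2+9+9+8+0+5+9+2+5+5+6+7+4+8+9+9+4+0+5+3+5+4 = 118
1+1+8 = 10
1+0 = 1
(Equivalently, 2998059255674899405354 mod 9 = 1.)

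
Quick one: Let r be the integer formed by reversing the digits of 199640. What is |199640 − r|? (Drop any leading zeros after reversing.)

152649

Reverse of 199640 is 46991.
|199640 − 46991| = 152649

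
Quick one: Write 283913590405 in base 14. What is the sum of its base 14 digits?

81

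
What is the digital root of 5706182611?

1

5+7+0+6+1+8+2+6+1+1 = 37
3+7 = 10
1+0 = 1
(Equivalently, 5706182611 mod 9 = 1.)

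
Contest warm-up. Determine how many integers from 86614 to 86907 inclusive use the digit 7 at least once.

138

The integers in [86614, 86907] that use the digit 7 at least once: 86617, 86627, 86637, 86647, 86657, 86667, …, 86897, 86907.
138 qualify.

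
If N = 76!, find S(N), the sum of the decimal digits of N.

76! = 1885494701666050254987932260861146558230394535379329335672487982961844043495537923117729972224000000000000000000
Sum of its 112 digits: 441.

441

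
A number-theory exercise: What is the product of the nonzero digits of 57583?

5×7×5×8×3 = 4200

4200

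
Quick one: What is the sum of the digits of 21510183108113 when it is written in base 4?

21510183108113 in base 4 is 10321000322310223320101.
Digit sum: 1+0+3+2+1+0+0+0+3+2+2+3+1+0+2+2+3+3+2+0+1+0+1 = 32.

32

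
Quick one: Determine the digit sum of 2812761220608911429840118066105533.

2+8+1+2+7+6+1+2+2+0+6+0+8+9+1+1+4+2+9+8+4+0+1+1+8+0+6+6+1+0+5+5+3+3 = 122

122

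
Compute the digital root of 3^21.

The digital root of n equals n mod 9 (or 9 when 9 | n), so we need 3^21 mod 9.
3^21 ≡ 0 (mod 9), so the digital root is 9.

9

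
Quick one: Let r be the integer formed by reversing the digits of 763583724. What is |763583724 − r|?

336198357

Reverse of 763583724 is 427385367.
|763583724 − 427385367| = 336198357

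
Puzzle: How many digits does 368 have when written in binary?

9

368 in base 2 is 101110000, which has 9 digits.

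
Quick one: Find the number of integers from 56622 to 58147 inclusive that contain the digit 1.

The integers in [56622, 58147] that contain the digit 1: 56631, 56641, 56651, 56661, 56671, 56681, …, 58146, 58147.
402 qualify.

402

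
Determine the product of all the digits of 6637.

6×6×3×7 = 756

756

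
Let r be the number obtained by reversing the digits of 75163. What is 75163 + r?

Reverse of 75163 is 36157.
75163 + 36157 = 111320

111320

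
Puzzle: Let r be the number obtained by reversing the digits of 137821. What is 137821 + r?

266552

Reverse of 137821 is 128731.
137821 + 128731 = 266552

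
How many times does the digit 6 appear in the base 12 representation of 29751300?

29751300 in base 12 is 9B69230.
The digit 6 appears 1 time.

1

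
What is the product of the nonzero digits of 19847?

2016

1×9×8×4×7 = 2016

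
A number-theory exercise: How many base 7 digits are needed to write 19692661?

19692661 in base 7 is 326246002, which has 9 digits.

9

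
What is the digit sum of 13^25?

13^25 = 7056410014866816666030739693
Sum of its 28 digits: 121.

121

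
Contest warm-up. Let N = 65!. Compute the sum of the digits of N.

65! = 8247650592082470666723170306785496252186258551345437492922123134388955774976000000000000000
Sum of its 91 digits: 351.

351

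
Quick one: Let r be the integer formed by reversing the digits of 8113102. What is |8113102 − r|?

6099984

Reverse of 8113102 is 2013118.
|8113102 − 2013118| = 6099984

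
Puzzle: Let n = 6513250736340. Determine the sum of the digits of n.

45

6+5+1+3+2+5+0+7+3+6+3+4+0 = 45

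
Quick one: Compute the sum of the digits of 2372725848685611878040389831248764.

165

2+3+7+2+7+2+5+8+4+8+6+8+5+6+1+1+8+7+8+0+4+0+3+8+9+8+3+1+2+4+8+7+6+4 = 165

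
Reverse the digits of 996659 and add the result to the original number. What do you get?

Reverse of 996659 is 956699.
996659 + 956699 = 1953358

1953358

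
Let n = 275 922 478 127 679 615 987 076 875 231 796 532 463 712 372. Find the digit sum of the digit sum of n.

First digit sum: 220.
2+2+0 = 4.

4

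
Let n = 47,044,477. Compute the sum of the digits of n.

4+7+0+4+4+4+7+7 = 37

37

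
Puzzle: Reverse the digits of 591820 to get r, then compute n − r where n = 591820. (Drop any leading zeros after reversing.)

Reverse of 591820 is 28195.
591820 − 28195 = 563625

563625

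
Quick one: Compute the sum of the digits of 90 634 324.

31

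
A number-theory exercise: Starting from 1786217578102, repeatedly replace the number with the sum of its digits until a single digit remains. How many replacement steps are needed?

1786217578102 → 55 → 10 → 1 (3 steps)

3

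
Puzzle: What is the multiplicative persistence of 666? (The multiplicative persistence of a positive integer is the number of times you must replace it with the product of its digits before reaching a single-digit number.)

3

666 → 216 → 12 → 2 (3 steps)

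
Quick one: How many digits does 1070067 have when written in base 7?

8

1070067 in base 7 is 12044505, which has 8 digits.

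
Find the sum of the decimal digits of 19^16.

19^16 = 288441413567621167681
Sum of its 21 digits: 91.

91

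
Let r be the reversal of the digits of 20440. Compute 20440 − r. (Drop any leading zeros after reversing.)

16038

Reverse of 20440 is 4402.
20440 − 4402 = 16038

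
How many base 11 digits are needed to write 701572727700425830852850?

23

701572727700425830852850 in base 11 is 8689302707A521525657345, which has 23 digits.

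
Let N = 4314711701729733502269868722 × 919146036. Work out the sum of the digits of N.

207

4314711701729733502269868722 × 919146036 = 3965850157127698891947746838066685992
Sum of its 37 digits: 207.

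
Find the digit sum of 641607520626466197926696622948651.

6+4+1+6+0+7+5+2+0+6+2+6+4+6+6+1+9+7+9+2+6+6+9+6+6+2+2+9+4+8+6+5+1 = 159

159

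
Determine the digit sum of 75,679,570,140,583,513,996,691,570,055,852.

7+5+6+7+9+5+7+0+1+4+0+5+8+3+5+1+3+9+9+6+6+9+1+5+7+0+0+5+5+8+5+2 = 153

153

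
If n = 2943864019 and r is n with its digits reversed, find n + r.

12048547511

Reverse of 2943864019 is 9104683492.
2943864019 + 9104683492 = 12048547511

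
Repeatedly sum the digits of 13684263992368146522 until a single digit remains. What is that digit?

1+3+6+8+4+2+6+3+9+9+2+3+6+8+1+4+6+5+2+2 = 90
9+0 = 9

9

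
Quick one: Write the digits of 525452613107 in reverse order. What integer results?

Reversing 525452613107 gives 701316254525.

701316254525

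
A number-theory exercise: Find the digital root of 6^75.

The digital root of n equals n mod 9 (or 9 when 9 | n), so we need 6^75 mod 9.
6^75 ≡ 0 (mod 9), so the digital root is 9.

9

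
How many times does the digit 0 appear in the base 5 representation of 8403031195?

8403031195 in base 5 is 114202133444240.
The digit 0 appears 2 times.

2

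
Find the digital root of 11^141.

The digital root of n equals n mod 9 (or 9 when 9 | n), so we need 11^141 mod 9.
11^141 ≡ 8 (mod 9), so the digital root is 8.

8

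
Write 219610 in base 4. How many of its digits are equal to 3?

219610 in base 4 is 311213122.
The digit 3 appears 2 times.

2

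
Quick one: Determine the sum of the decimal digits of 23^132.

784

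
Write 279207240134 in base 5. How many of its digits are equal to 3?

4

279207240134 in base 5 is 14033304023141014.
The digit 3 appears 4 times.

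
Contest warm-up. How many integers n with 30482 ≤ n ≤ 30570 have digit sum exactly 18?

The integers in [30482, 30570] that have digit sum exactly 18: 30483, 30492, 30519, 30528, 30537, 30546, 30555, 30564.
8 qualify.

8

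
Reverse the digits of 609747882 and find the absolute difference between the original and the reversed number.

Reverse of 609747882 is 288747906.
|609747882 − 288747906| = 320999976

320999976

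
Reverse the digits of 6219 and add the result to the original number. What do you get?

15345

Reverse of 6219 is 9126.
6219 + 9126 = 15345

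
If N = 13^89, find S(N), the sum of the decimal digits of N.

457

13^89 = 1383433714535477836295304383783820453092086974839448400254698134232250458309917484540068859490708973
Sum of its 100 digits: 457.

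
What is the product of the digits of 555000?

5×5×5×0×0×0 = 0

0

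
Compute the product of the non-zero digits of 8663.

8×6×6×3 = 864

864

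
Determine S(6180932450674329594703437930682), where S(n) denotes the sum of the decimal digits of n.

6+1+8+0+9+3+2+4+5+0+6+7+4+3+2+9+5+9+4+7+0+3+4+3+7+9+3+0+6+8+2 = 139

139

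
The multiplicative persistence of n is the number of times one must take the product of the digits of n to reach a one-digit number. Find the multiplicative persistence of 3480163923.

1

3480163923 → 0 (1 step)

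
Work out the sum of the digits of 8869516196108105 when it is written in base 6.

70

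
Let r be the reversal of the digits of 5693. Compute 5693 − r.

1728

Reverse of 5693 is 3965.
5693 − 3965 = 1728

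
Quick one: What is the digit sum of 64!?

324

64! = 126886932185884164103433389335161480802865516174545192198801894375214704230400000000000000
Sum of its 90 digits: 324.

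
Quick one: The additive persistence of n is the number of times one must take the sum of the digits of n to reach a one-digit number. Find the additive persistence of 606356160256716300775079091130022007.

2

606356160256716300775079091130022007 → 123 → 6 (2 steps)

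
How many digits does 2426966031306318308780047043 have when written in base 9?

2426966031306318308780047043 in base 9 is 45655811021866234507855343745, which has 29 digits.

29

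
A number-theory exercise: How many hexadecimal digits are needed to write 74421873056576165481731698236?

74421873056576165481731698236 in base 16 is F078549E6B4496E998F5AE3C, which has 24 digits.

24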